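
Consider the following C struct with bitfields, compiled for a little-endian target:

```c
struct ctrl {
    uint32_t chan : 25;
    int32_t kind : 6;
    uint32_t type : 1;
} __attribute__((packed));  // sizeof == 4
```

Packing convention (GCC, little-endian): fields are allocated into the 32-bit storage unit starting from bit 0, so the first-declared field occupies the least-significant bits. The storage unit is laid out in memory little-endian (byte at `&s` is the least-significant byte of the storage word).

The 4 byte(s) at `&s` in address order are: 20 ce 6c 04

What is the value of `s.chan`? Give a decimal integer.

7130656

[0]=0x20 [1]=0xce [2]=0x6c [3]=0x04 (little-endian) → word 0x046cce20
chan [0+:25] = (word>>0) & 0x1ffffff = 7130656  ←
kind [25+:6] = (word>>25) & 0x3f = 2
type [31+:1] = (word>>31) & 0x1 = 0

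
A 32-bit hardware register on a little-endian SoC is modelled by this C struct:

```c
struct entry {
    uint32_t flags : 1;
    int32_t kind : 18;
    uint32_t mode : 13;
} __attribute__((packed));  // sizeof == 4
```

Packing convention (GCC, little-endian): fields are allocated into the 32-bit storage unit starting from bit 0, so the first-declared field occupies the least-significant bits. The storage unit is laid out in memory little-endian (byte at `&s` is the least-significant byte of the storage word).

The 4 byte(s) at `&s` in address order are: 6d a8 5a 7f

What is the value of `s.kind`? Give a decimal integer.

[0]=0x6d [1]=0xa8 [2]=0x5a [3]=0x7f (little-endian) → word 0x7f5aa86d
flags:1 @ bit 0 → (0x7f5aa86d>>0)&0x1 = 0x1
kind:18 @ bit 1 → (0x7f5aa86d>>1)&0x3ffff = 0x15436  ←
mode:13 @ bit 19 → (0x7f5aa86d>>19)&0x1fff = 0xfeb
kind signed 18b, MSB=0: value = 87094

87094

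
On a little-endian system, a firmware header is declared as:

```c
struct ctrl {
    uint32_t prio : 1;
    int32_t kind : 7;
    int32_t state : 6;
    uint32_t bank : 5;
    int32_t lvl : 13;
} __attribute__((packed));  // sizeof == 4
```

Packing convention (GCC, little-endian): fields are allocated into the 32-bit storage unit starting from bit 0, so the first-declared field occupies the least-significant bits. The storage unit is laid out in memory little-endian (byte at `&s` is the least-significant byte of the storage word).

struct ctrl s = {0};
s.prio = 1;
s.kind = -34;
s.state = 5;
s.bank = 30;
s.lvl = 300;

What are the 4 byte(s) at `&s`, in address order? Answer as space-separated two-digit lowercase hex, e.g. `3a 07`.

[0+:1] prio=1 & 0x1 = 0x1; word=0x00000001
[1+:7] kind=-34 & 0x7f = 0x5e; word=0x000000bd
[8+:6] state=5 & 0x3f = 0x5; word=0x000005bd
[14+:5] bank=30 & 0x1f = 0x1e; word=0x000785bd
[19+:13] lvl=300 & 0x1fff = 0x12c; word=0x096785bd
word = 0x096785bd → little-endian bytes:
  [0]=0xbd  [1]=0x85  [2]=0x67  [3]=0x09

bd 85 67 09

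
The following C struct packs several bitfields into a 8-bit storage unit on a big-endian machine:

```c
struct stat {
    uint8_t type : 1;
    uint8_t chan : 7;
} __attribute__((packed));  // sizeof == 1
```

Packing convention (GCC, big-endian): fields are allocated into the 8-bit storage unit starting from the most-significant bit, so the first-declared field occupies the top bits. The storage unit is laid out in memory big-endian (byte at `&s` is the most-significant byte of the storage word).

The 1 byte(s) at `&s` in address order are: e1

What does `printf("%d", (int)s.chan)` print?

[0]=0xe1 (big-endian) → word 0xe1
type:1 @ bit 7 → (0xe1>>7)&0x1 = 0x1
chan:7 @ bit 0 → (0xe1>>0)&0x7f = 0x61  ←

97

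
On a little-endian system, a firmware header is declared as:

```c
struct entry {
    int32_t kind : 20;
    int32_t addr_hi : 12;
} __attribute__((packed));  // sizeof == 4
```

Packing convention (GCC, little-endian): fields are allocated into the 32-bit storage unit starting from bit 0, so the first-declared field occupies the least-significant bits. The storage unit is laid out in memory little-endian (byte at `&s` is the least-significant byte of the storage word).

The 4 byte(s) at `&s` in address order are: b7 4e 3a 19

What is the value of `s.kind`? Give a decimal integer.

-373065

[0]=0xb7 [1]=0x4e [2]=0x3a [3]=0x19 (little-endian) → word 0x193a4eb7
kind:20 @ bit 0 → (0x193a4eb7>>0)&0xfffff = 0xa4eb7  ←
addr_hi:12 @ bit 20 → (0x193a4eb7>>20)&0xfff = 0x193
kind signed 20b, MSB=1: 675511 - 1048576 = -373065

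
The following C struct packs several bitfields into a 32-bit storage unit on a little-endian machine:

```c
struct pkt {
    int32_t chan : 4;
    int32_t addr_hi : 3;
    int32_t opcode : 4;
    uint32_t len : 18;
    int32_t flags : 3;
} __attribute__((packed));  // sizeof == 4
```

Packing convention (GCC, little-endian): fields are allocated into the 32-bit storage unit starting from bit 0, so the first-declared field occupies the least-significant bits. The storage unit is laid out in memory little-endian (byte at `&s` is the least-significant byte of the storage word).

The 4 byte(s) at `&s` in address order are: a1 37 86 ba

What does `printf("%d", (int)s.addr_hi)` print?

2

[0]=0xa1 [1]=0x37 [2]=0x86 [3]=0xba (little-endian) → word 0xba8637a1
chan:4 @ bit 0 → (0xba8637a1>>0)&0xf = 0x1
addr_hi:3 @ bit 4 → (0xba8637a1>>4)&0x7 = 0x2  ←
opcode:4 @ bit 7 → (0xba8637a1>>7)&0xf = 0xf
len:18 @ bit 11 → (0xba8637a1>>11)&0x3ffff = 0x350c6
flags:3 @ bit 29 → (0xba8637a1>>29)&0x7 = 0x5
addr_hi signed 3b, MSB=0: value = 2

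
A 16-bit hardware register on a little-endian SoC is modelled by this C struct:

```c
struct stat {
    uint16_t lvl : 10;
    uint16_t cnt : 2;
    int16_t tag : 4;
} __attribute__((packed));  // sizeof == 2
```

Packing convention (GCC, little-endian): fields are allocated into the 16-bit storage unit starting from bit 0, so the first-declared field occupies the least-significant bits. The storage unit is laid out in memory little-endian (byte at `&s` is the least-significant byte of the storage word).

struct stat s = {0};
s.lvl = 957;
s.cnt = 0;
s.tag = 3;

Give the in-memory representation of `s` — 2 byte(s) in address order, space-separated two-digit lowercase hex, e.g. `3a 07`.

lvl:10 = 957 → 0x3bd << 0 → word 0x03bd
cnt:2 = 0 → 0x0 << 10 → word 0x03bd
tag:4 = 3 → 0x3 << 12 → word 0x33bd
word = 0x33bd → little-endian bytes:
  [0]=0xbd  [1]=0x33

bd 33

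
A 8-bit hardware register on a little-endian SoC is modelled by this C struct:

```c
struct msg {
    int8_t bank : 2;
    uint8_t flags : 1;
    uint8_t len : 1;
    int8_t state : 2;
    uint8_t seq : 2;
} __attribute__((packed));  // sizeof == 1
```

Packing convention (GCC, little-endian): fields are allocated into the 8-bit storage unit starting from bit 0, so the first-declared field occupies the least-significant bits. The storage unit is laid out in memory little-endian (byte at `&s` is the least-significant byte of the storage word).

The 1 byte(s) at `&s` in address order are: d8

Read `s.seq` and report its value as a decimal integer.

[0]=0xd8 (little-endian) → word 0xd8
bank:2 @ bit 0 → (0xd8>>0)&0x3 = 0x0
flags:1 @ bit 2 → (0xd8>>2)&0x1 = 0x0
len:1 @ bit 3 → (0xd8>>3)&0x1 = 0x1
state:2 @ bit 4 → (0xd8>>4)&0x3 = 0x1
seq:2 @ bit 6 → (0xd8>>6)&0x3 = 0x3  ←

3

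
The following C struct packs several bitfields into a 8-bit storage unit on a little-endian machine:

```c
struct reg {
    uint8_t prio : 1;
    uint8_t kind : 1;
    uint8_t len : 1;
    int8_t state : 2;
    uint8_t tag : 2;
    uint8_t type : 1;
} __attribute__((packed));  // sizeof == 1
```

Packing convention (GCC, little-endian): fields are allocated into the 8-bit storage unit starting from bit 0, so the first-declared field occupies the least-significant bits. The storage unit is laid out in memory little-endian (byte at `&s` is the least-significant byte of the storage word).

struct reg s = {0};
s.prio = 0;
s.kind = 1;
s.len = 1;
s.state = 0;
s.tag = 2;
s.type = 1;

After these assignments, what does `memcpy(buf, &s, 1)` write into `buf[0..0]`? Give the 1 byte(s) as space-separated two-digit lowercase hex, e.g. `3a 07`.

prio:1 = 0 → 0x0 << 0 → word 0x00
kind:1 = 1 → 0x1 << 1 → word 0x02
len:1 = 1 → 0x1 << 2 → word 0x06
state:2 = 0 → 0x0 << 3 → word 0x06
tag:2 = 2 → 0x2 << 5 → word 0x46
type:1 = 1 → 0x1 << 7 → word 0xc6
word = 0xc6 → little-endian bytes:
  [0]=0xc6

c6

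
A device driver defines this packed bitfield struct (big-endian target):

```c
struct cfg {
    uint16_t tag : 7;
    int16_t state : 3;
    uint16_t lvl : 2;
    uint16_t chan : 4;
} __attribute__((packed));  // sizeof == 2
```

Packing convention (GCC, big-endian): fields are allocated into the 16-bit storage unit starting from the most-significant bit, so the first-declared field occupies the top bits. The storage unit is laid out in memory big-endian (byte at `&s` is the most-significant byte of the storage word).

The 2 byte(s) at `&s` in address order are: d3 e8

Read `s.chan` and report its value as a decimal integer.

[0]=0xd3 [1]=0xe8 (big-endian) → word 0xd3e8
tag [9+:7] = (word>>9) & 0x7f = 105
state [6+:3] = (word>>6) & 0x7 = 7
lvl [4+:2] = (word>>4) & 0x3 = 2
chan [0+:4] = (word>>0) & 0xf = 8  ←

8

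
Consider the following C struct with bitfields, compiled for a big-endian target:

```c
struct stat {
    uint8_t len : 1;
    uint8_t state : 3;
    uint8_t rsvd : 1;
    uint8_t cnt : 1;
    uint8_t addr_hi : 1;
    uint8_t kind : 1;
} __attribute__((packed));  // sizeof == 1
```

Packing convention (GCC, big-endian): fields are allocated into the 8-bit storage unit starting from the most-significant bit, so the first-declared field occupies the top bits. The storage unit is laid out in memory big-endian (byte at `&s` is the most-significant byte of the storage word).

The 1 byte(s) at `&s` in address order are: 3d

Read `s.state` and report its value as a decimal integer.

3

[0]=0x3d (big-endian) → word 0x3d
len [7+:1] = (word>>7) & 0x1 = 0
state [4+:3] = (word>>4) & 0x7 = 3  ←
rsvd [3+:1] = (word>>3) & 0x1 = 1
cnt [2+:1] = (word>>2) & 0x1 = 1
addr_hi [1+:1] = (word>>1) & 0x1 = 0
kind [0+:1] = (word>>0) & 0x1 = 1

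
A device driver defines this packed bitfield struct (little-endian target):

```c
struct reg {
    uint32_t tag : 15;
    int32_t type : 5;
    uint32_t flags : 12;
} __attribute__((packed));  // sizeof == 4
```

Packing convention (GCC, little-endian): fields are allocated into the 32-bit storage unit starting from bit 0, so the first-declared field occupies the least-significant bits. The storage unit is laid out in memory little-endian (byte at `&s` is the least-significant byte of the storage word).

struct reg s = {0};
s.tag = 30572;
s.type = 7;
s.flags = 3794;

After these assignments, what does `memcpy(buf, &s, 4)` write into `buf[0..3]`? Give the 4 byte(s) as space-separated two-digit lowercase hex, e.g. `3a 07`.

[0+:15] tag=30572 & 0x7fff = 0x776c; word=0x0000776c
[15+:5] type=7 & 0x1f = 0x7; word=0x0003f76c
[20+:12] flags=3794 & 0xfff = 0xed2; word=0xed23f76c
word = 0xed23f76c → little-endian bytes:
  [0]=0x6c  [1]=0xf7  [2]=0x23  [3]=0xed

6c f7 23 ed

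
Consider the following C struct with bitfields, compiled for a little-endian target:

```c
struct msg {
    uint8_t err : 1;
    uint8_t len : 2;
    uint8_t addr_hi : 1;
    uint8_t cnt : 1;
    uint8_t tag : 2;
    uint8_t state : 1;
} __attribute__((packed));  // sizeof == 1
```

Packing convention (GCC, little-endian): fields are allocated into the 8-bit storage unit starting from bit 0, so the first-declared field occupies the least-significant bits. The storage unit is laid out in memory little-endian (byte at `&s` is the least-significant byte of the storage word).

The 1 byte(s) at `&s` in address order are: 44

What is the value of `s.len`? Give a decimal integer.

2

[0]=0x44 (little-endian) → word 0x44
err:1 @ bit 0 → (0x44>>0)&0x1 = 0x0
len:2 @ bit 1 → (0x44>>1)&0x3 = 0x2  ←
addr_hi:1 @ bit 3 → (0x44>>3)&0x1 = 0x0
cnt:1 @ bit 4 → (0x44>>4)&0x1 = 0x0
tag:2 @ bit 5 → (0x44>>5)&0x3 = 0x2
state:1 @ bit 7 → (0x44>>7)&0x1 = 0x0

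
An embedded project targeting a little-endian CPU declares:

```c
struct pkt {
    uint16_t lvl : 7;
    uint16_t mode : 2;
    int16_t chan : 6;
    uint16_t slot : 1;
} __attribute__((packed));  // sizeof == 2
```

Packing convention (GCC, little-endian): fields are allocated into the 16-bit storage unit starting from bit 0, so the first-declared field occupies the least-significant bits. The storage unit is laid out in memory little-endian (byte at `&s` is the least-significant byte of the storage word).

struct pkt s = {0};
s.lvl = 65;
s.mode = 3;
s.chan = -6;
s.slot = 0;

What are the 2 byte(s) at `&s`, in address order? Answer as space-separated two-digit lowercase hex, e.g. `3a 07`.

[0+:7] lvl=65 & 0x7f = 0x41; word=0x0041
[7+:2] mode=3 & 0x3 = 0x3; word=0x01c1
[9+:6] chan=-6 & 0x3f = 0x3a; word=0x75c1
[15+:1] slot=0 & 0x1 = 0x0; word=0x75c1
word = 0x75c1 → little-endian bytes:
  [0]=0xc1  [1]=0x75

c1 75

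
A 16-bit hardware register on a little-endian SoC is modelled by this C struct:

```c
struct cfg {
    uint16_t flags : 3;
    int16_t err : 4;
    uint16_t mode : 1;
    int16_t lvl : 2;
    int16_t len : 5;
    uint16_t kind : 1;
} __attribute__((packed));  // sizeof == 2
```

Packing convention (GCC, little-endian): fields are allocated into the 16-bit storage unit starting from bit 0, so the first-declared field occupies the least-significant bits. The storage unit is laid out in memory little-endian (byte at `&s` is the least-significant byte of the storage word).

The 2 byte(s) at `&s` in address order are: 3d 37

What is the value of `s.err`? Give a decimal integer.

[0]=0x3d [1]=0x37 (little-endian) → word 0x373d
flags:3 @ bit 0 → (0x373d>>0)&0x7 = 0x5
err:4 @ bit 3 → (0x373d>>3)&0xf = 0x7  ←
mode:1 @ bit 7 → (0x373d>>7)&0x1 = 0x0
lvl:2 @ bit 8 → (0x373d>>8)&0x3 = 0x3
len:5 @ bit 10 → (0x373d>>10)&0x1f = 0xd
kind:1 @ bit 15 → (0x373d>>15)&0x1 = 0x0
err signed 4b, MSB=0: value = 7

7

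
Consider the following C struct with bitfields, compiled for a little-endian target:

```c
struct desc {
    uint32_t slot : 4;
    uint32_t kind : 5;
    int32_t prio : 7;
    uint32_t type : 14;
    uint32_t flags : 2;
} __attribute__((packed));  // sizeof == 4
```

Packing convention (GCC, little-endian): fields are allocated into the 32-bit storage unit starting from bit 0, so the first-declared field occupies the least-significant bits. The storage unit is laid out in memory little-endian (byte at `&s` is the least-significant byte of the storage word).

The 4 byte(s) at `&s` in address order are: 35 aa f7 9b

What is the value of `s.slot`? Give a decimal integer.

5

[0]=0x35 [1]=0xaa [2]=0xf7 [3]=0x9b (little-endian) → word 0x9bf7aa35
slot:4 @ bit 0 → (0x9bf7aa35>>0)&0xf = 0x5  ←
kind:5 @ bit 4 → (0x9bf7aa35>>4)&0x1f = 0x3
prio:7 @ bit 9 → (0x9bf7aa35>>9)&0x7f = 0x55
type:14 @ bit 16 → (0x9bf7aa35>>16)&0x3fff = 0x1bf7
flags:2 @ bit 30 → (0x9bf7aa35>>30)&0x3 = 0x2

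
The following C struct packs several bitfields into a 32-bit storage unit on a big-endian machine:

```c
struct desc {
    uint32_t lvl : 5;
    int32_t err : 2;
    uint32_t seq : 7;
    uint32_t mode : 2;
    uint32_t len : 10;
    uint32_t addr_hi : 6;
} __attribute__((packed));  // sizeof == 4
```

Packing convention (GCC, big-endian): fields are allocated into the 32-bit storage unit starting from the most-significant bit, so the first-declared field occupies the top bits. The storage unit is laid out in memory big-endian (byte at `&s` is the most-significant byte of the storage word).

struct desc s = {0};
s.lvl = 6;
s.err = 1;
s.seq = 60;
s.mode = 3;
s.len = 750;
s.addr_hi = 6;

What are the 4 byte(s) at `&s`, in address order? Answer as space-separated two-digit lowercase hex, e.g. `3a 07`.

lvl (5b) val=6 bits=0x6 at bit 27: 0x30000000
err (2b) val=1 bits=0x1 at bit 25: 0x32000000
seq (7b) val=60 bits=0x3c at bit 18: 0x32f00000
mode (2b) val=3 bits=0x3 at bit 16: 0x32f30000
len (10b) val=750 bits=0x2ee at bit 6: 0x32f3bb80
addr_hi (6b) val=6 bits=0x6 at bit 0: 0x32f3bb86
word = 0x32f3bb86 → big-endian bytes:
  [0]=0x32  [1]=0xf3  [2]=0xbb  [3]=0x86

32 f3 bb 86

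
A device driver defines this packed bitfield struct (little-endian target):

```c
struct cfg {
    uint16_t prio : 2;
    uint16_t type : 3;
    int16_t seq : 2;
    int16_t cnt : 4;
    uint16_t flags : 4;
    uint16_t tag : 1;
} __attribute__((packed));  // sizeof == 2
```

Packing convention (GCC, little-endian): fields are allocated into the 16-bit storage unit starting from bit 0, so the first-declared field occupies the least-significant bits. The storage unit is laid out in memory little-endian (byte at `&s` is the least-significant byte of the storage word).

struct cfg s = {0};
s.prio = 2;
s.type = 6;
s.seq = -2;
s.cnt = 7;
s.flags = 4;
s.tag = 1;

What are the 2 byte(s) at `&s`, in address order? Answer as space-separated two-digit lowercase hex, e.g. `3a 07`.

prio:2 = 2 → 0x2 << 0 → word 0x0002
type:3 = 6 → 0x6 << 2 → word 0x001a
seq:2 = -2 → 0x2 << 5 → word 0x005a
cnt:4 = 7 → 0x7 << 7 → word 0x03da
flags:4 = 4 → 0x4 << 11 → word 0x23da
tag:1 = 1 → 0x1 << 15 → word 0xa3da
word = 0xa3da → little-endian bytes:
  [0]=0xda  [1]=0xa3

da a3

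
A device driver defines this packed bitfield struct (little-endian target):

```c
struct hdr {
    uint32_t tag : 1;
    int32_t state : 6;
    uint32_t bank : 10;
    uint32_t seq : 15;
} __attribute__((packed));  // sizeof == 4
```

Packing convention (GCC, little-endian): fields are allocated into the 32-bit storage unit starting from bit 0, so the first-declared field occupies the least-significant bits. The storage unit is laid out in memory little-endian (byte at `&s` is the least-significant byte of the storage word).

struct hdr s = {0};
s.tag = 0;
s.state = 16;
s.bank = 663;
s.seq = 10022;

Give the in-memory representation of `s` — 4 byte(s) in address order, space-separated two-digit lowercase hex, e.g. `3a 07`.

a0 4b 4d 4e

tag (1b) val=0 bits=0x0 at bit 0: 0x00000000
state (6b) val=16 bits=0x10 at bit 1: 0x00000020
bank (10b) val=663 bits=0x297 at bit 7: 0x00014ba0
seq (15b) val=10022 bits=0x2726 at bit 17: 0x4e4d4ba0
word = 0x4e4d4ba0 → little-endian bytes:
  [0]=0xa0  [1]=0x4b  [2]=0x4d  [3]=0x4e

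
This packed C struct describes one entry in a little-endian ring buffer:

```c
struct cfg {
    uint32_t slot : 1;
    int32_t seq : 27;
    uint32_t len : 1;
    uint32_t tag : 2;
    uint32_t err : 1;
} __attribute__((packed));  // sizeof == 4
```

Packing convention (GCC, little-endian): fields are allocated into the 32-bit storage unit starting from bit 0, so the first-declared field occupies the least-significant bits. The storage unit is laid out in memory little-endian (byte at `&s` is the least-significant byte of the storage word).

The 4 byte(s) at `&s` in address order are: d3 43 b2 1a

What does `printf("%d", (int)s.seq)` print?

-44490263

[0]=0xd3 [1]=0x43 [2]=0xb2 [3]=0x1a (little-endian) → word 0x1ab243d3
slot [0+:1] = (word>>0) & 0x1 = 1
seq [1+:27] = (word>>1) & 0x7ffffff = 89727465  ←
len [28+:1] = (word>>28) & 0x1 = 1
tag [29+:2] = (word>>29) & 0x3 = 0
err [31+:1] = (word>>31) & 0x1 = 0
seq signed 27b, MSB=1: 89727465 - 134217728 = -44490263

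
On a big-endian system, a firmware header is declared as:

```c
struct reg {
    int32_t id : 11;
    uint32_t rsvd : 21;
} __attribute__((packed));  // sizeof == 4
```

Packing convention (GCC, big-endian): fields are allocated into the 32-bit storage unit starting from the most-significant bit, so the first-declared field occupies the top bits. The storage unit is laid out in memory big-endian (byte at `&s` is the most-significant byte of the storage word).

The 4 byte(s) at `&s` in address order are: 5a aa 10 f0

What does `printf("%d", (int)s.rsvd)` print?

659696

[0]=0x5a [1]=0xaa [2]=0x10 [3]=0xf0 (big-endian) → word 0x5aaa10f0
id:11 @ bit 21 → (0x5aaa10f0>>21)&0x7ff = 0x2d5
rsvd:21 @ bit 0 → (0x5aaa10f0>>0)&0x1fffff = 0xa10f0  ←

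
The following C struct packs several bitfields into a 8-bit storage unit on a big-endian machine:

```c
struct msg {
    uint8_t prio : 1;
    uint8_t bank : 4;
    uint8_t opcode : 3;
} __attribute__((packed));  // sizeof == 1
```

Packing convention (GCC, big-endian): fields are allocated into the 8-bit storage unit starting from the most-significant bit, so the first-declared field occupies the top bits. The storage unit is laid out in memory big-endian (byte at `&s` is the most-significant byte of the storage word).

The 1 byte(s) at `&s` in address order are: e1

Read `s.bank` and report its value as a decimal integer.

12

[0]=0xe1 (big-endian) → word 0xe1
prio:1 @ bit 7 → (0xe1>>7)&0x1 = 0x1
bank:4 @ bit 3 → (0xe1>>3)&0xf = 0xc  ←
opcode:3 @ bit 0 → (0xe1>>0)&0x7 = 0x1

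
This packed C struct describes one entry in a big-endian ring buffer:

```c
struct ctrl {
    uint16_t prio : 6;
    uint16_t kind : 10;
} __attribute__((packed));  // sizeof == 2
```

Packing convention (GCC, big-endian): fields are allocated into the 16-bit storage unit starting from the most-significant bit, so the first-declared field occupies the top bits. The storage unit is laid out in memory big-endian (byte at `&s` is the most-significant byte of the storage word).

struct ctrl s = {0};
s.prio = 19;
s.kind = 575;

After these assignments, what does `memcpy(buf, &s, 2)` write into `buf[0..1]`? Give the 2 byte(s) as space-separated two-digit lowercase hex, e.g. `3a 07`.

4e 3f

prio:6 = 19 → 0x13 << 10 → word 0x4c00
kind:10 = 575 → 0x23f << 0 → word 0x4e3f
word = 0x4e3f → big-endian bytes:
  [0]=0x4e  [1]=0x3f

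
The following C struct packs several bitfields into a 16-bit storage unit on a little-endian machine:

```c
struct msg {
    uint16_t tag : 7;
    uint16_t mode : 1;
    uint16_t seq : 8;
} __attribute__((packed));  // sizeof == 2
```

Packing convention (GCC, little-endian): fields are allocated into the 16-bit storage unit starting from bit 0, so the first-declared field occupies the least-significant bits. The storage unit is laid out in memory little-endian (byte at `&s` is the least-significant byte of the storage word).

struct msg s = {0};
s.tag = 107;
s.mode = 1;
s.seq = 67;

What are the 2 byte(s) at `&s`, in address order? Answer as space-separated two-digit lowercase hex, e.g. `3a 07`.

tag (7b) val=107 bits=0x6b at bit 0: 0x006b
mode (1b) val=1 bits=0x1 at bit 7: 0x00eb
seq (8b) val=67 bits=0x43 at bit 8: 0x43eb
word = 0x43eb → little-endian bytes:
  [0]=0xeb  [1]=0x43

eb 43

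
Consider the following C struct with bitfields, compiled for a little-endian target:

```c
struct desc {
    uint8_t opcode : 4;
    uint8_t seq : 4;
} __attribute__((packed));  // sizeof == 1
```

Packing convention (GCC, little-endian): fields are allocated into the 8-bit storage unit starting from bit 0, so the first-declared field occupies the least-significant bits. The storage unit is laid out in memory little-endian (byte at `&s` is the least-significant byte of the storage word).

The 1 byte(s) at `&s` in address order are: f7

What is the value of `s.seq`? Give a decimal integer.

[0]=0xf7 (little-endian) → word 0xf7
opcode [0+:4] = (word>>0) & 0xf = 7
seq [4+:4] = (word>>4) & 0xf = 15  ←

15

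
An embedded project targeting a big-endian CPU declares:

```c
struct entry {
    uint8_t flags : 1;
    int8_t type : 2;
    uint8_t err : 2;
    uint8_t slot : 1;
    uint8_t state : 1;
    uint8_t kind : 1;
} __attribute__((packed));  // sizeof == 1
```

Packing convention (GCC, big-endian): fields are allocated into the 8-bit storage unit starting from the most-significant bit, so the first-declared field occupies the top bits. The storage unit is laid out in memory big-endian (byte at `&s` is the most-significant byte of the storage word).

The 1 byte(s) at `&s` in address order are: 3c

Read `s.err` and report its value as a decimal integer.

3

[0]=0x3c (big-endian) → word 0x3c
flags [7+:1] = (word>>7) & 0x1 = 0
type [5+:2] = (word>>5) & 0x3 = 1
err [3+:2] = (word>>3) & 0x3 = 3  ←
slot [2+:1] = (word>>2) & 0x1 = 1
state [1+:1] = (word>>1) & 0x1 = 0
kind [0+:1] = (word>>0) & 0x1 = 0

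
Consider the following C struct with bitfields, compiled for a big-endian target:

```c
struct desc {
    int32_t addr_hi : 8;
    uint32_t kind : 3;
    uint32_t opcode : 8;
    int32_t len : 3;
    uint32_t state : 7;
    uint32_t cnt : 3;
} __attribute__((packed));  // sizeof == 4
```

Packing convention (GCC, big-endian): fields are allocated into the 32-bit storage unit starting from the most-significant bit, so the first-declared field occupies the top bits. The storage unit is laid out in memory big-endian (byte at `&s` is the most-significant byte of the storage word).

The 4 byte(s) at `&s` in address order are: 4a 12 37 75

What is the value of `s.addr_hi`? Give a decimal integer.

[0]=0x4a [1]=0x12 [2]=0x37 [3]=0x75 (big-endian) → word 0x4a123775
addr_hi:8 @ bit 24 → (0x4a123775>>24)&0xff = 0x4a  ←
kind:3 @ bit 21 → (0x4a123775>>21)&0x7 = 0x0
opcode:8 @ bit 13 → (0x4a123775>>13)&0xff = 0x91
len:3 @ bit 10 → (0x4a123775>>10)&0x7 = 0x5
state:7 @ bit 3 → (0x4a123775>>3)&0x7f = 0x6e
cnt:3 @ bit 0 → (0x4a123775>>0)&0x7 = 0x5
addr_hi signed 8b, MSB=0: value = 74

74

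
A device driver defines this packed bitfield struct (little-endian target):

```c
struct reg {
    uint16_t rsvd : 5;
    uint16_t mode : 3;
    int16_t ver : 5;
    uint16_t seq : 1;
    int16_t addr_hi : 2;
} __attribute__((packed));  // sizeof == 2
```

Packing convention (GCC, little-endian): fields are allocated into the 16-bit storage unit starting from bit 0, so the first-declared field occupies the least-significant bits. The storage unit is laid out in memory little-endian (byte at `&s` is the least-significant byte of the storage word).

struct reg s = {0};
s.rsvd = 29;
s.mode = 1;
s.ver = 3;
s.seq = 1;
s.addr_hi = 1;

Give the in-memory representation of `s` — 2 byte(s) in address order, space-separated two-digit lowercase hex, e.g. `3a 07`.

3d 63

[0+:5] rsvd=29 & 0x1f = 0x1d; word=0x001d
[5+:3] mode=1 & 0x7 = 0x1; word=0x003d
[8+:5] ver=3 & 0x1f = 0x3; word=0x033d
[13+:1] seq=1 & 0x1 = 0x1; word=0x233d
[14+:2] addr_hi=1 & 0x3 = 0x1; word=0x633d
word = 0x633d → little-endian bytes:
  [0]=0x3d  [1]=0x63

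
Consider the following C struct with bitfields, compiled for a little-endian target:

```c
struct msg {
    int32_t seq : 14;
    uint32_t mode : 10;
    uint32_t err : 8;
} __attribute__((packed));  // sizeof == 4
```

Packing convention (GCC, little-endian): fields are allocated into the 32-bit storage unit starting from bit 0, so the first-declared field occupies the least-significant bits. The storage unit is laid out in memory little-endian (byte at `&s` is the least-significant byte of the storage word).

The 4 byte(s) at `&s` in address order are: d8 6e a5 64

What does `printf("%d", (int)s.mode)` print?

[0]=0xd8 [1]=0x6e [2]=0xa5 [3]=0x64 (little-endian) → word 0x64a56ed8
seq:14 @ bit 0 → (0x64a56ed8>>0)&0x3fff = 0x2ed8
mode:10 @ bit 14 → (0x64a56ed8>>14)&0x3ff = 0x295  ←
err:8 @ bit 24 → (0x64a56ed8>>24)&0xff = 0x64

661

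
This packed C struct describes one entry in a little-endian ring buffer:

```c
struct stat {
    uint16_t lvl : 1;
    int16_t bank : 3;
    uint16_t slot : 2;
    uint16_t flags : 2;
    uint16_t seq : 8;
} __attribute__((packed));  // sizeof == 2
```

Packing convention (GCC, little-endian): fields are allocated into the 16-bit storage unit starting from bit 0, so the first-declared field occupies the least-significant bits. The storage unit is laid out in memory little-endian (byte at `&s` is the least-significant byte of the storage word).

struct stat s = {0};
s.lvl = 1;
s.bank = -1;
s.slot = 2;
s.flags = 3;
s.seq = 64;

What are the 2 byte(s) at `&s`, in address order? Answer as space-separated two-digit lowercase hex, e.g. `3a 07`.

ef 40

[0+:1] lvl=1 & 0x1 = 0x1; word=0x0001
[1+:3] bank=-1 & 0x7 = 0x7; word=0x000f
[4+:2] slot=2 & 0x3 = 0x2; word=0x002f
[6+:2] flags=3 & 0x3 = 0x3; word=0x00ef
[8+:8] seq=64 & 0xff = 0x40; word=0x40ef
word = 0x40ef → little-endian bytes:
  [0]=0xef  [1]=0x40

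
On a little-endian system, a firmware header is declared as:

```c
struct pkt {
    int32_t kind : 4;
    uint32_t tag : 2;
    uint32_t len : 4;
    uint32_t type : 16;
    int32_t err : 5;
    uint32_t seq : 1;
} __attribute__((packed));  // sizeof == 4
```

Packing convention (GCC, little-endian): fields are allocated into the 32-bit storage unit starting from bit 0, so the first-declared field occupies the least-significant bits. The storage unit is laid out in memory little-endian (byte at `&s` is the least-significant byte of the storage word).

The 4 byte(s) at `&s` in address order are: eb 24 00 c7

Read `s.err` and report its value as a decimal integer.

-15

[0]=0xeb [1]=0x24 [2]=0x00 [3]=0xc7 (little-endian) → word 0xc70024eb
kind:4 @ bit 0 → (0xc70024eb>>0)&0xf = 0xb
tag:2 @ bit 4 → (0xc70024eb>>4)&0x3 = 0x2
len:4 @ bit 6 → (0xc70024eb>>6)&0xf = 0x3
type:16 @ bit 10 → (0xc70024eb>>10)&0xffff = 0xc009
err:5 @ bit 26 → (0xc70024eb>>26)&0x1f = 0x11  ←
seq:1 @ bit 31 → (0xc70024eb>>31)&0x1 = 0x1
err signed 5b, MSB=1: 17 - 32 = -15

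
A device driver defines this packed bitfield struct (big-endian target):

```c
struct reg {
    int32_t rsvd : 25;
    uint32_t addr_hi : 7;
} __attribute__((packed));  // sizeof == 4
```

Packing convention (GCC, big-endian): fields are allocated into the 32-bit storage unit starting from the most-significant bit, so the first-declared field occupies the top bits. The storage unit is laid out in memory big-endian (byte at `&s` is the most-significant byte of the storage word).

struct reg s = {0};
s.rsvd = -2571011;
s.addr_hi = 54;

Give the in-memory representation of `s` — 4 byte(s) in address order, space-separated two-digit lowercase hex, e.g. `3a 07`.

ec 62 7e b6

[7+:25] rsvd=-2571011 & 0x1ffffff = 0x1d8c4fd; word=0xec627e80
[0+:7] addr_hi=54 & 0x7f = 0x36; word=0xec627eb6
word = 0xec627eb6 → big-endian bytes:
  [0]=0xec  [1]=0x62  [2]=0x7e  [3]=0xb6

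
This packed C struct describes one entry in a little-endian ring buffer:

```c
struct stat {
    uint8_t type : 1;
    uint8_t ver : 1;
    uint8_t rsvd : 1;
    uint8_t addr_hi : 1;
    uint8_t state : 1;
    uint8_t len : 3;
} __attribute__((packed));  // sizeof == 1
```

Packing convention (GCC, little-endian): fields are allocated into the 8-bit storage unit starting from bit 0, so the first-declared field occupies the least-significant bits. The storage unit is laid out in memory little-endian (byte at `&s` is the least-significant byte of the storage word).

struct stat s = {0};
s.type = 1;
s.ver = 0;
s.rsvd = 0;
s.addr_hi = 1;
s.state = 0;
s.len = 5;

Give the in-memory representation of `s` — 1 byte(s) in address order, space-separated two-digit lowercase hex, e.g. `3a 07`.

[0+:1] type=1 & 0x1 = 0x1; word=0x01
[1+:1] ver=0 & 0x1 = 0x0; word=0x01
[2+:1] rsvd=0 & 0x1 = 0x0; word=0x01
[3+:1] addr_hi=1 & 0x1 = 0x1; word=0x09
[4+:1] state=0 & 0x1 = 0x0; word=0x09
[5+:3] len=5 & 0x7 = 0x5; word=0xa9
word = 0xa9 → little-endian bytes:
  [0]=0xa9

a9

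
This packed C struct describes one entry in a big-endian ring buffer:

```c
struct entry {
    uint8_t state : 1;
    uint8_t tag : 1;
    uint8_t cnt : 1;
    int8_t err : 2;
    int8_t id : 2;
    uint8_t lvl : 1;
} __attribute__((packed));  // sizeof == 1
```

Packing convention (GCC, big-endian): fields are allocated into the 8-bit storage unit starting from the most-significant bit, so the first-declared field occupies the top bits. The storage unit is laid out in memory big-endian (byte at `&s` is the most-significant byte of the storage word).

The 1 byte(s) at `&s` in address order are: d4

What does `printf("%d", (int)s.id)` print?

[0]=0xd4 (big-endian) → word 0xd4
state:1 @ bit 7 → (0xd4>>7)&0x1 = 0x1
tag:1 @ bit 6 → (0xd4>>6)&0x1 = 0x1
cnt:1 @ bit 5 → (0xd4>>5)&0x1 = 0x0
err:2 @ bit 3 → (0xd4>>3)&0x3 = 0x2
id:2 @ bit 1 → (0xd4>>1)&0x3 = 0x2  ←
lvl:1 @ bit 0 → (0xd4>>0)&0x1 = 0x0
id signed 2b, MSB=1: 2 - 4 = -2

-2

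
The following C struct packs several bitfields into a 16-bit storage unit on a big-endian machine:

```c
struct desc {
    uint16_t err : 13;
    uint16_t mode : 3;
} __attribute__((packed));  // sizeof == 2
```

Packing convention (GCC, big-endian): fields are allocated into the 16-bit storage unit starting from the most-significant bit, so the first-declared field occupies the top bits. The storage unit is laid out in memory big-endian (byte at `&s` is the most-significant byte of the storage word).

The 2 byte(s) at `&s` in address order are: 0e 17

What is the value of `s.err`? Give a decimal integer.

[0]=0x0e [1]=0x17 (big-endian) → word 0x0e17
err:13 @ bit 3 → (0x0e17>>3)&0x1fff = 0x1c2  ←
mode:3 @ bit 0 → (0x0e17>>0)&0x7 = 0x7

450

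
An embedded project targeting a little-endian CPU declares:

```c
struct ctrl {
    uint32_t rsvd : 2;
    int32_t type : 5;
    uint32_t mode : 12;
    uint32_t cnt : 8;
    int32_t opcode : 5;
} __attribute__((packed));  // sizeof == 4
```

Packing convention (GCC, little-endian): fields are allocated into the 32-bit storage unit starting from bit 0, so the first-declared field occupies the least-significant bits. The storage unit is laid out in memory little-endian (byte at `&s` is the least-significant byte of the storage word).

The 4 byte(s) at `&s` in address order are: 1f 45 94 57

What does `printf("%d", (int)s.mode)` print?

2186

[0]=0x1f [1]=0x45 [2]=0x94 [3]=0x57 (little-endian) → word 0x5794451f
rsvd [0+:2] = (word>>0) & 0x3 = 3
type [2+:5] = (word>>2) & 0x1f = 7
mode [7+:12] = (word>>7) & 0xfff = 2186  ←
cnt [19+:8] = (word>>19) & 0xff = 242
opcode [27+:5] = (word>>27) & 0x1f = 10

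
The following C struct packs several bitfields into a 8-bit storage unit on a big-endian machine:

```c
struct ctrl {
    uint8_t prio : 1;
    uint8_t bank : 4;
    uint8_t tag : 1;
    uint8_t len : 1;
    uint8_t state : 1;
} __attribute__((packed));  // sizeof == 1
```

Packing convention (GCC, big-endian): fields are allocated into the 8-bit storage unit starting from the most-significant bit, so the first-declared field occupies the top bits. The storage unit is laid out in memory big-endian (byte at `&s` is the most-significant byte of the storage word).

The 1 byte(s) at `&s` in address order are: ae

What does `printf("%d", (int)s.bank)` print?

5

[0]=0xae (big-endian) → word 0xae
prio [7+:1] = (word>>7) & 0x1 = 1
bank [3+:4] = (word>>3) & 0xf = 5  ←
tag [2+:1] = (word>>2) & 0x1 = 1
len [1+:1] = (word>>1) & 0x1 = 1
state [0+:1] = (word>>0) & 0x1 = 0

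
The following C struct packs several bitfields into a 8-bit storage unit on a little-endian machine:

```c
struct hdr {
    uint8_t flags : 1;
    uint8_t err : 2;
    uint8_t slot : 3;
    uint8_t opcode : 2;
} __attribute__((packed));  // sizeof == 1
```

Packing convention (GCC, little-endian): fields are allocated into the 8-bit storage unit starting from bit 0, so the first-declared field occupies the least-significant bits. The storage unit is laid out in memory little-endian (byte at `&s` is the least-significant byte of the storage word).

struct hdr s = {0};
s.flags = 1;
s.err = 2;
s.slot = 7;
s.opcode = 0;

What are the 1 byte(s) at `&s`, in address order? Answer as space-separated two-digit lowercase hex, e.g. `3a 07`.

flags:1 = 1 → 0x1 << 0 → word 0x01
err:2 = 2 → 0x2 << 1 → word 0x05
slot:3 = 7 → 0x7 << 3 → word 0x3d
opcode:2 = 0 → 0x0 << 6 → word 0x3d
word = 0x3d → little-endian bytes:
  [0]=0x3d

3d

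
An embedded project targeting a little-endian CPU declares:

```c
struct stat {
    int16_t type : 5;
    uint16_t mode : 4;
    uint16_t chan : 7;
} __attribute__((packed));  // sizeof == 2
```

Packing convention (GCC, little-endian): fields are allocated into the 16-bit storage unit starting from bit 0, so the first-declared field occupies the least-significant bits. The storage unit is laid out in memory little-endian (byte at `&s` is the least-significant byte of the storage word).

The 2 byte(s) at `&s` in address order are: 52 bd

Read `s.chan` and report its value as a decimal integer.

[0]=0x52 [1]=0xbd (little-endian) → word 0xbd52
type:5 @ bit 0 → (0xbd52>>0)&0x1f = 0x12
mode:4 @ bit 5 → (0xbd52>>5)&0xf = 0xa
chan:7 @ bit 9 → (0xbd52>>9)&0x7f = 0x5e  ←

94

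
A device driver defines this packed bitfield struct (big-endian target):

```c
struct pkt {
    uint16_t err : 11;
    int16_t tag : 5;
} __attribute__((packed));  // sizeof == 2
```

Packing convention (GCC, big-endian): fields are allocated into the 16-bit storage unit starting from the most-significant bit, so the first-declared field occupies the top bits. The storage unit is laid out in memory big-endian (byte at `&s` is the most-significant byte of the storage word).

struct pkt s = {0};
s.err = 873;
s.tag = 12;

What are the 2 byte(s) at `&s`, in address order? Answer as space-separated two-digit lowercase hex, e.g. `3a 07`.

err:11 = 873 → 0x369 << 5 → word 0x6d20
tag:5 = 12 → 0xc << 0 → word 0x6d2c
word = 0x6d2c → big-endian bytes:
  [0]=0x6d  [1]=0x2c

6d 2c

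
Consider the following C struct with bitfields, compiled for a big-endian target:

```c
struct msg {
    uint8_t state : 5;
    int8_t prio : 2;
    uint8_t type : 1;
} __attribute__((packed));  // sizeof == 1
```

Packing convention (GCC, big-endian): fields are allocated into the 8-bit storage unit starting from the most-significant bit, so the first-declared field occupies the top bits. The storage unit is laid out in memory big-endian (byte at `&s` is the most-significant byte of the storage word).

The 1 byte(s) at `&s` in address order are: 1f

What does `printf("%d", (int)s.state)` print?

3

[0]=0x1f (big-endian) → word 0x1f
state [3+:5] = (word>>3) & 0x1f = 3  ←
prio [1+:2] = (word>>1) & 0x3 = 3
type [0+:1] = (word>>0) & 0x1 = 1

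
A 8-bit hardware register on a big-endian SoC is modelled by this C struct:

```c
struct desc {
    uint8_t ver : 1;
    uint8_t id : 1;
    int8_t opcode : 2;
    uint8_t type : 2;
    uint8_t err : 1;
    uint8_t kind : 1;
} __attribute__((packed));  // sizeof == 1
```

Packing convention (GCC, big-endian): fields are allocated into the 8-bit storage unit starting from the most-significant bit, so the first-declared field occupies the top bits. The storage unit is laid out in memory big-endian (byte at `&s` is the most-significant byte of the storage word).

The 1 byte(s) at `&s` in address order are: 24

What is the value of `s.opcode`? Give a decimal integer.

[0]=0x24 (big-endian) → word 0x24
ver [7+:1] = (word>>7) & 0x1 = 0
id [6+:1] = (word>>6) & 0x1 = 0
opcode [4+:2] = (word>>4) & 0x3 = 2  ←
type [2+:2] = (word>>2) & 0x3 = 1
err [1+:1] = (word>>1) & 0x1 = 0
kind [0+:1] = (word>>0) & 0x1 = 0
opcode signed 2b, MSB=1: 2 - 4 = -2

-2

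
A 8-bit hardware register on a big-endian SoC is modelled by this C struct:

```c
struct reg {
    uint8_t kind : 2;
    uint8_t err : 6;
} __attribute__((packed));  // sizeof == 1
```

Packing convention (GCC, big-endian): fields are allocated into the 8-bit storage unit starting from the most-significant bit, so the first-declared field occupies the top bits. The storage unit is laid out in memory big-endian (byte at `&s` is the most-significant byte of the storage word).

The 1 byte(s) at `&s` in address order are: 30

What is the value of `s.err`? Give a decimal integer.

48

[0]=0x30 (big-endian) → word 0x30
kind [6+:2] = (word>>6) & 0x3 = 0
err [0+:6] = (word>>0) & 0x3f = 48  ←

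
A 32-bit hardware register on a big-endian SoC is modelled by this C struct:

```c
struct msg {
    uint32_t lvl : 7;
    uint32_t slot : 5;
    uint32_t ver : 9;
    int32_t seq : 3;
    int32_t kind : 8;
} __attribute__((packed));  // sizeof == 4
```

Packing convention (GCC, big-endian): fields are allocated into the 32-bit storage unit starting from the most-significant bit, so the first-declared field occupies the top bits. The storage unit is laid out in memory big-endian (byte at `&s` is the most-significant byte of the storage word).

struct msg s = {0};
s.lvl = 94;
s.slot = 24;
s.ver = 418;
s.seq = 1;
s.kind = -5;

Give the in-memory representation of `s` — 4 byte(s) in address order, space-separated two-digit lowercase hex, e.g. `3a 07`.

bd 8d 11 fb

lvl (7b) val=94 bits=0x5e at bit 25: 0xbc000000
slot (5b) val=24 bits=0x18 at bit 20: 0xbd800000
ver (9b) val=418 bits=0x1a2 at bit 11: 0xbd8d1000
seq (3b) val=1 bits=0x1 at bit 8: 0xbd8d1100
kind (8b) val=-5 bits=0xfb at bit 0: 0xbd8d11fb
word = 0xbd8d11fb → big-endian bytes:
  [0]=0xbd  [1]=0x8d  [2]=0x11  [3]=0xfb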